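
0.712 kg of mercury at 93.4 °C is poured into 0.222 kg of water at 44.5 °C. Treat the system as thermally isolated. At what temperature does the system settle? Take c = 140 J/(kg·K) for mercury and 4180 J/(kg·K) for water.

T_f ≈ 49.2 °C

Net heat exchanged in the isolated system is zero:
0.712·140·(T − 93.4) + 0.222·4180·(T − 44.5) = 0
(99.68 + 927.96) T = 99.68·93.4 + 927.96·44.5
T = 50604 / 1027.6 = 49.2 °C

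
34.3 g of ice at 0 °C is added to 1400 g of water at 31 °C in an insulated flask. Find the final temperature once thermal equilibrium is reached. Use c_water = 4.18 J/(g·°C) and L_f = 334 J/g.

T_f ≈ 28.3 °C

Setting the total heat transfer to zero:
melt ice: 34.3·334 = 11456; meltwater 0→T: 34.3·4.18·T = 143.37 T; water cools: 1400·4.18·(T − 31) = 5852(T − 31)
5995.4 T = 181412 − 11456 = 169956
T ≈ 28.35 °C (positive, so assuming full melt was valid).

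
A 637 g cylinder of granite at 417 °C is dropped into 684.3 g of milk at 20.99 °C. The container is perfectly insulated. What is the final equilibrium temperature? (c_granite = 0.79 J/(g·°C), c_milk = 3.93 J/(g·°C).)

T_f ≈ 83.4 °C

T_f = Σ m_i c_i T_i / Σ m_i c_i:
T_f = (503.23·417 + 2689.3·20.99) / (503.23 + 2689.3)
    = 266295 / 3192.5 ≈ 83.41 °C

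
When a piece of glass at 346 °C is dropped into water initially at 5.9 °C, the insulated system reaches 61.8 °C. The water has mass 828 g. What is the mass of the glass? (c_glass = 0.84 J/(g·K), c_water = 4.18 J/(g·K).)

m ≈ 810 g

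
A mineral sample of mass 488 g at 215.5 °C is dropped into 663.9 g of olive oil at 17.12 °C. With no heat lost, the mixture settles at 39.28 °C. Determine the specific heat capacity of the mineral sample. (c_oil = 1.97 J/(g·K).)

Heat gained plus heat lost sum to zero:
488·c·(39.28 − 215.5) + 663.9·1.97·(39.28 − 17.12) = 0
-85995 c = -28983
c = -28983/-85995 ≈ 0.337 J/(g·K)

c ≈ 0.337 J/(g·K)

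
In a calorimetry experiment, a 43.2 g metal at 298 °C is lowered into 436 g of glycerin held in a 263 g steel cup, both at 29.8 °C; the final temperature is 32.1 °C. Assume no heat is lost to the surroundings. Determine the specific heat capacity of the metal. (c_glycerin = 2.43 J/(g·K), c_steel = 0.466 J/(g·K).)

c ≈ 0.237 J/(g·K)

Net heat exchanged in the isolated system is zero:
43.2×c×(32.1 − 298) + 436×2.43×(32.1 − 29.8) + 263×0.466×(32.1 − 29.8) = 0
-11487 c = -2718.7
c = -2718.7/-11487 ≈ 0.2367 J/(g·K)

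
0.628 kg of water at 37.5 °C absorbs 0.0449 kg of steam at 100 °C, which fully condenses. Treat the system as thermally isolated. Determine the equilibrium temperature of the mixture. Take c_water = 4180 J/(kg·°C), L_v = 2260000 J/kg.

Net heat exchanged in the isolated system is zero:
latent heat released on condensation: 0.0449·2260000 = 101474; condensed water 100 °C→T: 187.68(T − 100); original water: 2625(T − 37.5)
2812.7 T = 101474 + 18768 + 98439 = 218681
T ≈ 77.75 °C (< 100 °C, so full condensation is consistent).

T_f ≈ 77.7 °C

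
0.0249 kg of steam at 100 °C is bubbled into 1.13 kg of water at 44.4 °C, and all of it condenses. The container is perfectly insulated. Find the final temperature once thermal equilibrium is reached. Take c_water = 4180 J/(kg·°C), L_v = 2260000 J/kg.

T_f ≈ 57.3 °C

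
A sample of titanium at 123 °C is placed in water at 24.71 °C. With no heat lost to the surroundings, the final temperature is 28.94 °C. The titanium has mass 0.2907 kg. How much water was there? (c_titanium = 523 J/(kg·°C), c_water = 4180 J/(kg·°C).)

Conservation of energy gives ΣQ = 0:
0.2907·523·(28.94 − 123) + m·4180·(28.94 − 24.71) = 0
17681 m = 14301
m = 14301/17681 ≈ 0.8088 kg

m ≈ 0.809 kg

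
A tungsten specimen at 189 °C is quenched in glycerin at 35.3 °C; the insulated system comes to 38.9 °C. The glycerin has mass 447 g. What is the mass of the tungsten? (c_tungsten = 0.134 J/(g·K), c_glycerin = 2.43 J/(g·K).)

m ≈ 194 g

Let T be the final temperature. ΣQ_i = 0:
m·0.134·(38.9 − 189) + 447·2.43·(38.9 − 35.3) = 0
-20.11 m = -3910.4
m = -3910.4/-20.11 ≈ 194.4 g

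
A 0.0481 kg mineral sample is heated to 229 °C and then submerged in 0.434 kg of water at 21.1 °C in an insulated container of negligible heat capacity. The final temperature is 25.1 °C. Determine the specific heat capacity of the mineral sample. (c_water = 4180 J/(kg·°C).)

m_s c (T_s − T_f) = m_water c_water (T_f − T_0):
0.0481×c×(229 − 25.1) = 0.434×4180×(25.1 − 21.1)
9.808 c = 7256.5  ⇒  c ≈ 739.9 J/(kg·°C)

c ≈ 740 J/(kg·°C)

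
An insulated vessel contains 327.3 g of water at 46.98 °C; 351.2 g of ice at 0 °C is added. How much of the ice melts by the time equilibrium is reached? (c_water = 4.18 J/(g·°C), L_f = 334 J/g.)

m_melted ≈ 192 g

Cooling the water to 0 °C releases 327.3×4.18×46.98 = 64274 J.
Fully melting the ice requires m_ice L_f = 351.2×334 = 117301 J.
Since 64274 < 117301 J, not all the ice melts; equilibrium is at 0 °C.
m_melt = 64274 / L_f = 192.4 g.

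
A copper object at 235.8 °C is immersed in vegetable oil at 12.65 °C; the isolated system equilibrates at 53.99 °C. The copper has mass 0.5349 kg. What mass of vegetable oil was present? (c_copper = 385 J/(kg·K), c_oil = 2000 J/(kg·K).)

Setting the total heat transfer to zero:
0.5349·385·(53.99 − 235.8) + m·2000·(53.99 − 12.65) = 0
82680 m = 37441
m = 37441/82680 ≈ 0.4528 kg

m ≈ 0.453 kg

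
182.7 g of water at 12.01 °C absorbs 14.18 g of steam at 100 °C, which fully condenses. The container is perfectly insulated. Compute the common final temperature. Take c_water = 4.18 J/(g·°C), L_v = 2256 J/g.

T_f ≈ 57.2 °C

Energy conservation, ΣQ = 0:
condense steam: −14.18·2256 = −31990
  condensate cools 100→T: 14.18·4.18·(T − 100) = 59.27(T − 100)
  water warms: 182.7·4.18·(T − 12.01) = 763.69(T − 12.01)
822.96 T = 31990 + 5927.2 + 9171.9 = 47089
T ≈ 57.22 °C, under the boiling point, so the assumption holds.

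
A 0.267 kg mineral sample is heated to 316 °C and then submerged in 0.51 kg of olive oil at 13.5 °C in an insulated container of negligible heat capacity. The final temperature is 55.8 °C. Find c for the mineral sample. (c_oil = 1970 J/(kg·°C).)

c ≈ 612 J/(kg·°C)

m_s c (T_s − T_f) = m_oil c_oil (T_f − T_0):
0.267×c×(316 − 55.8) = 0.51×1970×(55.8 − 13.5)
69.47 c = 42499  ⇒  c ≈ 611.7 J/(kg·°C)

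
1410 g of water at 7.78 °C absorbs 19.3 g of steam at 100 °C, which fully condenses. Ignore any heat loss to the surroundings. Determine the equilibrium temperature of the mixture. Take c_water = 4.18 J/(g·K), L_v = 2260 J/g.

Energy balance with sensible and latent terms:
latent heat released on condensation: 19.3×2260 = 43618
  condensate cools 100→T: 19.3×4.18×(T − 100) = 80.67(T − 100)
  original water: 5893.8(T − 7.78)
5974.5 T = 43618 + 8067.4 + 45854 = 97539
T ≈ 16.33 °C, under the boiling point, so the assumption holds.

T_f ≈ 16.3 °C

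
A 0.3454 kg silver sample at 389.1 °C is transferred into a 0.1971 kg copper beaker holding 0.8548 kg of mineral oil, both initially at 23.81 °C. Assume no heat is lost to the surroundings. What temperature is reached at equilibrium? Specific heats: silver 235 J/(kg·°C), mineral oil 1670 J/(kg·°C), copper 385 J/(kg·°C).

T_f ≈ 42.5 °C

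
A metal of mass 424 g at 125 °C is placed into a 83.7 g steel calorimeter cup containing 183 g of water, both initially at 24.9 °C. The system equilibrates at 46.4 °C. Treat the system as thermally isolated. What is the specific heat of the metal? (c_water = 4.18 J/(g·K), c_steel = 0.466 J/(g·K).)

Setting the total heat transfer to zero:
424·c·(46.4 − 125) + 183·4.18·(46.4 − 24.9) + 83.7·0.466·(46.4 − 24.9) = 0
-33326 c = -17285
c = -17285/-33326 ≈ 0.5187 J/(g·K)

c ≈ 0.519 J/(g·K)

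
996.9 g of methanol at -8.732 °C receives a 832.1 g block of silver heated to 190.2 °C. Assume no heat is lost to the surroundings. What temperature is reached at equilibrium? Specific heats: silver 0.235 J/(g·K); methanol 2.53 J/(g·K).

Let T be the final temperature. ΣQ_i = 0:
832.1·0.235·(T − 190.2) + 996.9·2.53·(T − (-8.732)) = 0
195.54(T − 190.2) + 2522.2(T − (-8.732)) = 0
2717.7 T = 15169
T ≈ 5.58 °C

T_f ≈ 5.6 °C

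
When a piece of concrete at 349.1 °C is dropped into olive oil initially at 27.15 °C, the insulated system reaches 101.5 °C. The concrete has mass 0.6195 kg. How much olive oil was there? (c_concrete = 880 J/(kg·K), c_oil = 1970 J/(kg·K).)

m ≈ 0.922 kg

|Q_concrete| = |Q_oil|:
0.6195·880·(349.1 − 101.5) = m·1970·(101.5 − 27.15)
146470 m = 134982  ⇒  m ≈ 0.9216 kg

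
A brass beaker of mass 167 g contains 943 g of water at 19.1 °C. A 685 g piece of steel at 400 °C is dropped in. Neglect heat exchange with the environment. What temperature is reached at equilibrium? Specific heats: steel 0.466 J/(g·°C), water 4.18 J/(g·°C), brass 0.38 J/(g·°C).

T_f ≈ 47.2 °C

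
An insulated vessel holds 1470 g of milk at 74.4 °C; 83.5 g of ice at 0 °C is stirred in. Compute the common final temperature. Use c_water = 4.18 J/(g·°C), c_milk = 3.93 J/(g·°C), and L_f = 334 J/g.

Energy conservation, ΣQ = 0:
latent heat to melt: 83.5·334 = 27889
  warm the meltwater: 349.03 T
  milk: 5777.1(T − 74.4)
6126.1 T = 429816 − 27889 = 401927
T ≈ 65.61 °C (positive, so assuming full melt was valid).

T_f ≈ 65.6 °C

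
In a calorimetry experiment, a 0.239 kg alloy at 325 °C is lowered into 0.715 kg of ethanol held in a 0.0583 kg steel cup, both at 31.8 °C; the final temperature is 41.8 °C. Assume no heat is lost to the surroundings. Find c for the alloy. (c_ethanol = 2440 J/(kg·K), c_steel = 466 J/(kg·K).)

Net heat exchanged in the isolated system is zero:
0.239×c×(41.8 − 325) + 0.715×2440×(41.8 − 31.8) + 0.0583×466×(41.8 − 31.8) = 0
-67.68 c = -17718
c = -17718/-67.68 ≈ 261.8 J/(kg·K)

c ≈ 262 J/(kg·K)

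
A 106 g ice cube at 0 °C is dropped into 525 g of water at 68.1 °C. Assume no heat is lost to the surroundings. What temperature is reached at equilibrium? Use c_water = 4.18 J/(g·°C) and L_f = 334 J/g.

Sum of m c ΔT and latent-heat terms is zero:
latent heat to melt: 106·334 = 35404; meltwater 0→T: 106·4.18·T = 443.08 T; water: 2194.5(T − 68.1)
2637.6 T = 149445 − 35404 = 114041
T ≈ 43.24 °C (positive, so assuming full melt was valid).

T_f ≈ 43.2 °C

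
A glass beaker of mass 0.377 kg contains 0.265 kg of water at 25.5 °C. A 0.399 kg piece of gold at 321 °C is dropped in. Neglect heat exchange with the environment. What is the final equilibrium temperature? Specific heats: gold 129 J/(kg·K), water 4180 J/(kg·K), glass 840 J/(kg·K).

Conservation of energy gives ΣQ = 0:
0.399×129×(T − 321) + 0.265×4180×(T − 25.5) + 0.377×840×(T − 25.5) = 0
51.47(T − 321) + 1107.7(T − 25.5) + 316.68(T − 25.5) = 0
1475.9 T = 52844
T = 52844/1475.9 ≈ 35.81 °C

T_f ≈ 35.8 °C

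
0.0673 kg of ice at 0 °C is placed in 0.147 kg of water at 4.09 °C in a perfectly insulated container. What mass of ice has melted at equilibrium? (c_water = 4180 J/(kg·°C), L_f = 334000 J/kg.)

m_melted ≈ 0.00752 kg

Water can give up m c ΔT = 0.147·4180·4.09 = 2513.1 J before reaching 0 °C.
Melting all 0.0673 kg of ice would need 0.0673·334000 = 22478 J.
That's not enough to melt it all — equilibrium is at 0 °C with ice remaining.
Mass melted = 2513.1/334000 ≈ 0.007524 kg.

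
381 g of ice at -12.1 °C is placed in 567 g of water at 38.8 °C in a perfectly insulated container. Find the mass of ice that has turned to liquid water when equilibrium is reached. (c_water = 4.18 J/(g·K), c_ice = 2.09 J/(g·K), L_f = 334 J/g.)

m_melted ≈ 246 g

Heat available from the water dropping to 0 °C: 567·4.18·38.8 = 91958 J.
Of that, 381·2.09·12.1 = 9635.1 J goes to bring the ice to 0 °C, leaving 82323 J.
Melting all 381 g of ice would need 381·334 = 127254 J.
Since 82323 < 127254 J, not all the ice melts; equilibrium is at 0 °C.
m_melted·334 = 82323  ⇒  m_melted ≈ 246.5 g.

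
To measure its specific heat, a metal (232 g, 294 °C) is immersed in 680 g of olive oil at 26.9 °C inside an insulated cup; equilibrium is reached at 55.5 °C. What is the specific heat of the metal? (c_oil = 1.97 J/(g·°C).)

c ≈ 0.692 J/(g·°C)

m_s c (T_s − T_f) = m_oil c_oil (T_f − T_0):
232·c·(294 − 55.5) = 680·1.97·(55.5 − 26.9)
55332 c = 38313  ⇒  c ≈ 0.6924 J/(g·°C)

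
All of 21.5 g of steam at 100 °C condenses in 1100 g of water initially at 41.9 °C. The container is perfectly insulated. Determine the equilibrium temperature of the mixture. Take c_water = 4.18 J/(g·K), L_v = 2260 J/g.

T_f ≈ 53.4 °C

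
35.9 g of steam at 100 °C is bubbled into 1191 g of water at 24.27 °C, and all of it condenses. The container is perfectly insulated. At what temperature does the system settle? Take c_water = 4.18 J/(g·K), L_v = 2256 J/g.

T_f ≈ 42.3 °C

Setting the total heat transfer to zero:
steam→water at 100 °C releases m L_v = 35.9×2256 = 80990; condensate cools 100→T: 35.9×4.18×(T − 100) = 150.06(T − 100); water warms: 1191×4.18×(T − 24.27) = 4978.4(T − 24.27)
5128.4 T = 80990 + 15006 + 120825 = 216822
T ≈ 42.28 °C (< 100 °C, so full condensation is consistent).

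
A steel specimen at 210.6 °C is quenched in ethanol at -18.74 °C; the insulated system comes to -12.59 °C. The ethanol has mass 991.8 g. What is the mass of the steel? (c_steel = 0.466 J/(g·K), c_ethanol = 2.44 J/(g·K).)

m ≈ 143 g

Heat lost by the steel = heat gained by the ethanol:
m×0.466×(210.6 − -12.59) = 991.8×2.44×(-12.59 − (-18.74))
104.01 m = 14883  ⇒  m ≈ 143.1 g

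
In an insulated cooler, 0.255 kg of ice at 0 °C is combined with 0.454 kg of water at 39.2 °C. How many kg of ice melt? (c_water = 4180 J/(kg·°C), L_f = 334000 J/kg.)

m_melted ≈ 0.223 kg

Cooling the water to 0 °C releases 0.454×4180×39.2 = 74391 J.
To melt every bit of ice: 0.255×334000 = 85170 J.
Since 74391 < 85170 J, not all the ice melts; equilibrium is at 0 °C.
m_melt = 74391 / L_f = 0.2227 kg.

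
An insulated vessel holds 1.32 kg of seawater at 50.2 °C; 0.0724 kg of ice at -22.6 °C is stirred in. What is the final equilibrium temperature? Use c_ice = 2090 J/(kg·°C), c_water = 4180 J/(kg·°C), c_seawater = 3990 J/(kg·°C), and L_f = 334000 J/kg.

T_f ≈ 42.5 °C

Heat gained plus heat lost sum to zero:
ice -22.6→0 °C: 0.0724×2090×22.6 = 3419.7; latent heat to melt: 0.0724×334000 = 24182; meltwater 0→T: 0.0724×4180×T = 302.63 T; seawater cools: 1.32×3990×(T − 50.2) = 5266.8(T − 50.2)
5569.4 T = 264393 − 27601 = 236792
T ≈ 42.52 °C (positive, so assuming full melt was valid).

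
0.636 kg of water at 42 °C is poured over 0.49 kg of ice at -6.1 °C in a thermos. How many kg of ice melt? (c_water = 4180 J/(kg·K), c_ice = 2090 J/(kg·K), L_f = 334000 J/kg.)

m_melted ≈ 0.316 kg

Cooling the water to 0 °C releases 0.636·4180·42 = 111656 J.
Warming the ice to 0 °C takes 0.49·2090·6.1 = 6247 J, leaving 105409 J for melting.
Melting all 0.49 kg of ice would need 0.49·334000 = 163660 J.
That's not enough to melt it all — equilibrium is at 0 °C with ice remaining.
m_melted·334000 = 105409  ⇒  m_melted ≈ 0.3156 kg.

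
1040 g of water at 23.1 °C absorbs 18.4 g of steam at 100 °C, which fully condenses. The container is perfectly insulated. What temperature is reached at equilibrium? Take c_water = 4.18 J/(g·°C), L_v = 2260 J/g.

Energy balance with sensible and latent terms:
latent heat released on condensation: 18.4×2260 = 41584
  condensate cools 100→T: 18.4×4.18×(T − 100) = 76.91(T − 100)
  original water: 4347.2(T − 23.1)
4424.1 T = 41584 + 7691.2 + 100420 = 149696
T ≈ 33.84 °C — below 100 °C, confirming all the steam condensed.

T_f ≈ 33.8 °C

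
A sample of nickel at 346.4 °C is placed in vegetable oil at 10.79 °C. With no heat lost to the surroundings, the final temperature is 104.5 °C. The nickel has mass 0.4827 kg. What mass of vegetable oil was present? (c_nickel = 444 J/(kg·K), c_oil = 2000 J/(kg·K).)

Heat lost by the nickel = heat gained by the oil:
0.4827·444·(346.4 − 104.5) = m·2000·(104.5 − 10.79)
187420 m = 51844  ⇒  m ≈ 0.2766 kg

m ≈ 0.277 kg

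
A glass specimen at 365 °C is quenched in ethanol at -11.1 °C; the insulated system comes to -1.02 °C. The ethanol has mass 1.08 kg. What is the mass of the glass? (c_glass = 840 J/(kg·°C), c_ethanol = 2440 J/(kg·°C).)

Conservation of energy gives ΣQ = 0:
m×840×(-1.02 − 365) + 1.08×2440×(-1.02 − (-11.1)) = 0
-307457 m = -26563
m = -26563/-307457 ≈ 0.0864 kg

m ≈ 0.0864 kg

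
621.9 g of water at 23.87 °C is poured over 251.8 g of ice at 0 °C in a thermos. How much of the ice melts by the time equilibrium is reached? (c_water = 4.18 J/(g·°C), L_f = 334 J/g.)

m_melted ≈ 186 g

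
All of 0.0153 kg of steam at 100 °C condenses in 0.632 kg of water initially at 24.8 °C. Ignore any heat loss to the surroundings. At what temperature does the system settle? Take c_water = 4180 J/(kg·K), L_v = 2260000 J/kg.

Setting the total heat transfer to zero:
latent heat released on condensation: 0.0153·2260000 = 34578; condensed water 100 °C→T: 63.95(T − 100); original water: 2641.8(T − 24.8)
2705.7 T = 34578 + 6395.4 + 65516 = 106489
T ≈ 39.36 °C — below 100 °C, confirming all the steam condensed.

T_f ≈ 39.4 °C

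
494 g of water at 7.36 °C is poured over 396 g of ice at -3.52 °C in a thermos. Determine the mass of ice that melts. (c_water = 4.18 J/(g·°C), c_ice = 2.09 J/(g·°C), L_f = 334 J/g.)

m_melted ≈ 36.8 g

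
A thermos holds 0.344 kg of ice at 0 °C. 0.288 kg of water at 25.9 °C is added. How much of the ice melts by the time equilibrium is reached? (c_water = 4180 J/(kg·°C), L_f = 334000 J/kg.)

m_melted ≈ 0.0934 kg

Heat available from the water dropping to 0 °C: 0.288×4180×25.9 = 31179 J.
Fully melting the ice requires m_ice L_f = 0.344×334000 = 114896 J.
Since 31179 < 114896 J, not all the ice melts; equilibrium is at 0 °C.
m_melt = 31179 / L_f = 0.09335 kg.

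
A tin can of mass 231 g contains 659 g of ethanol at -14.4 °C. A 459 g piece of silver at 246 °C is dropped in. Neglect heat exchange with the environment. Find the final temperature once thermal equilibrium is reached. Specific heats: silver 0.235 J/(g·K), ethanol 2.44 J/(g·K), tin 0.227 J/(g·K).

Net heat exchanged in the isolated system is zero:
459×0.235×(T − 246) + 659×2.44×(T − (-14.4)) + 231×0.227×(T − (-14.4)) = 0
107.86(T − 246) + 1608(T − (-14.4)) + 52.44(T − (-14.4)) = 0
(107.86 + 1608 + 52.44) T = 107.86×246 + 1608×(-14.4) + 52.44×(-14.4)
T = 2625.1/1768.3 ≈ 1.48 °C

T_f ≈ 1.5 °C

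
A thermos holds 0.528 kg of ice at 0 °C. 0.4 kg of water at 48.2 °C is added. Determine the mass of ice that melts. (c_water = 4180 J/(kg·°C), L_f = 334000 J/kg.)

Heat available from the water dropping to 0 °C: 0.4×4180×48.2 = 80590 J.
Melting all 0.528 kg of ice would need 0.528×334000 = 176352 J.
Since 80590 < 176352 J, not all the ice melts; equilibrium is at 0 °C.
m_melt = 80590 / L_f = 0.2413 kg.

m_melted ≈ 0.241 kg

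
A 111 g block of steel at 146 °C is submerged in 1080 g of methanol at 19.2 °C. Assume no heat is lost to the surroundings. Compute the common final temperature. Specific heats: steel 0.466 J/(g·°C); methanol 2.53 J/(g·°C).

Set heat shed by the hot body equal to heat absorbed by the cold body:
111×0.466×(146 − T) = 1080×2.53×(T − 19.2)
51.73(146 − T) = 2732.4(T − 19.2)
2784.1 T = 60014  ⇒  T ≈ 21.56 °C

T_f ≈ 21.6 °C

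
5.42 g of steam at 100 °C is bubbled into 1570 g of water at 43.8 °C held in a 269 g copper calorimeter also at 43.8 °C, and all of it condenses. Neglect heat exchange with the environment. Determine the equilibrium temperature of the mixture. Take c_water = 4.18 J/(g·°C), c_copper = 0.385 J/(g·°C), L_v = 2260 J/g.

Net heat exchanged in the isolated system is zero:
latent heat released on condensation: 5.42·2260 = 12249; condensed water 100 °C→T: 22.66(T − 100); original water: 6562.6(T − 43.8); cup: 103.56(T − 43.8)
6688.8 T = 12249 + 2265.6 + 291978 = 306493
T ≈ 45.82 °C — below 100 °C, confirming all the steam condensed.

T_f ≈ 45.8 °C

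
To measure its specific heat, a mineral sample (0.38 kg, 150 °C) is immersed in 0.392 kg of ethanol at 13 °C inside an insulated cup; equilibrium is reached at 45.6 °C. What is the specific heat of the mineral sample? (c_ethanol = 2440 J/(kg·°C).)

Heat lost by the mineral sample = heat gained by the ethanol:
0.38·c·(150 − 45.6) = 0.392·2440·(45.6 − 13)
39.67 c = 31181  ⇒  c ≈ 786 J/(kg·°C)

c ≈ 786 J/(kg·°C)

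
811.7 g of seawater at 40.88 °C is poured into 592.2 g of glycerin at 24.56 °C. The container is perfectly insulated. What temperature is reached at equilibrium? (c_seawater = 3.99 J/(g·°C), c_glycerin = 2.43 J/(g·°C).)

T_f ≈ 35.9 °C

Conservation of energy gives ΣQ = 0:
811.7*3.99*(T − 40.88) + 592.2*2.43*(T − 24.56) = 0
3238.7(T − 40.88) + 1439(T − 24.56) = 0
4677.7 T = 167740
T = 167740/4677.7 ≈ 35.86 °C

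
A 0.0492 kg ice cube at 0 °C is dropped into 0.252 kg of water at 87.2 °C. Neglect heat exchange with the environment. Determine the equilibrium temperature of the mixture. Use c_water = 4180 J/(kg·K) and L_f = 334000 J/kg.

Net heat exchanged in the isolated system is zero:
fusion: m_ice L_f = 0.0492·334000 = 16433
  meltwater 0→T: 0.0492·4180·T = 205.66 T
  water cools: 0.252·4180·(T − 87.2) = 1053.4(T − 87.2)
1259 T = 91853 − 16433 = 75420
T ≈ 59.90 °C — above 0 °C, consistent with complete melting.

T_f ≈ 59.9 °C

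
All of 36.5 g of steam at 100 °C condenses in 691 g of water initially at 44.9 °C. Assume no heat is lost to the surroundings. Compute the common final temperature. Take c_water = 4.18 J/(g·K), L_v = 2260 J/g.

Let T be the final temperature. ΣQ_i = 0:
condense steam: −36.5·2260 = −82490
  condensed water 100 °C→T: 152.57(T − 100)
  water warms: 691·4.18·(T − 44.9) = 2888.4(T − 44.9)
3040.9 T = 82490 + 15257 + 129688 = 227435
T ≈ 74.79 °C, under the boiling point, so the assumption holds.

T_f ≈ 74.8 °C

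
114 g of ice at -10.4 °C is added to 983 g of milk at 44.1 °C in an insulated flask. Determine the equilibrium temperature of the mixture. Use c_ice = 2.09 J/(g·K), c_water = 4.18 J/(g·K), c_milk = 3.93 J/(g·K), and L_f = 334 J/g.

Setting the total heat transfer to zero:
ice -10.4→0 °C: 114×2.09×10.4 = 2477.9; melt ice: 114×334 = 38076; meltwater 0→T: 114×4.18×T = 476.52 T; milk cools: 983×3.93×(T − 44.1) = 3863.2(T − 44.1)
4339.7 T = 170367 − 40554 = 129813
T ≈ 29.91 °C. Since T > 0 °C, the all-ice-melts assumption holds.

T_f ≈ 29.9 °C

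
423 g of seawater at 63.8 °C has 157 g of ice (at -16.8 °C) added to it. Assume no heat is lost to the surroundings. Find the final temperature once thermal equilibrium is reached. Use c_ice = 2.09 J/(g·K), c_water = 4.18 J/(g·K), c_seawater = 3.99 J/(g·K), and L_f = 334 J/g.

Let T be the final temperature. ΣQ_i = 0:
warm ice to 0 °C: 157·2.09·(0 − (-16.8)) = 5512.6
  melt ice: 157·334 = 52438
  warm the meltwater: 656.26 T
  seawater: 1687.8(T − 63.8)
2344 T = 107680 − 57951 = 49729
T ≈ 21.22 °C — above 0 °C, consistent with complete melting.

T_f ≈ 21.2 °C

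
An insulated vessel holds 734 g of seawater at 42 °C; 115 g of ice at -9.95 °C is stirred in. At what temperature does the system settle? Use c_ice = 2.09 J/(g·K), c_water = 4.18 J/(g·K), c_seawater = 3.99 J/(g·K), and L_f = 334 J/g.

Heat gained plus heat lost sum to zero:
ice -9.95→0 °C: 115·2.09·9.95 = 2391.5
  latent heat to melt: 115·334 = 38410
  meltwater 0→T: 115·4.18·T = 480.7 T
  seawater cools: 734·3.99·(T − 42) = 2928.7(T − 42)
3409.4 T = 123004 − 40801 = 82202
T ≈ 24.11 °C (positive, so assuming full melt was valid).

T_f ≈ 24.1 °C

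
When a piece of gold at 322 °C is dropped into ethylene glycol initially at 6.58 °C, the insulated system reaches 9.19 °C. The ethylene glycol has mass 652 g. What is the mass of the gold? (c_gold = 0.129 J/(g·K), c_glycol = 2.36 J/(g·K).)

|Q_gold| = |Q_glycol|:
m×0.129×(322 − 9.19) = 652×2.36×(9.19 − 6.58)
40.35 m = 4016.1  ⇒  m ≈ 99.52 g

m ≈ 99.5 g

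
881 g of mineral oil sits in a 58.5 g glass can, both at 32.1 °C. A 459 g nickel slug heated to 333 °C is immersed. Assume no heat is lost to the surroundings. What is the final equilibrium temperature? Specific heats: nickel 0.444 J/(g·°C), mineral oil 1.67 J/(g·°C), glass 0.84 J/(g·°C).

T_f ≈ 67.7 °C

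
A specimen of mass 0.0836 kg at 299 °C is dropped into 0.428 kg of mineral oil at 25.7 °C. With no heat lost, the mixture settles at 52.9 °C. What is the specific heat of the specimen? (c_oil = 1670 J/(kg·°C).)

c ≈ 945 J/(kg·°C)

Setting the total heat transfer to zero:
0.0836×c×(52.9 − 299) + 0.428×1670×(52.9 − 25.7) = 0
-20.57 c = -19441
c = -19441/-20.57 ≈ 945 J/(kg·°C)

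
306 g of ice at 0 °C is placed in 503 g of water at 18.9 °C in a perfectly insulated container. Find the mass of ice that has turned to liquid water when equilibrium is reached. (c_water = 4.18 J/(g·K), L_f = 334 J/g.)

m_melted ≈ 119 g

Heat available from the water dropping to 0 °C: 503×4.18×18.9 = 39738 J.
Melting all 306 g of ice would need 306×334 = 102204 J.
Since 39738 < 102204 J, not all the ice melts; equilibrium is at 0 °C.
Mass melted = 39738/334 ≈ 119 g.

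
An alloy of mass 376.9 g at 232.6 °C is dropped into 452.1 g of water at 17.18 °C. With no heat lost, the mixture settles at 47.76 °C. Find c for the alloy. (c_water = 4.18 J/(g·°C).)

Net heat exchanged in the isolated system is zero:
376.9·c·(47.76 − 232.6) + 452.1·4.18·(47.76 − 17.18) = 0
-69666 c = -57789
c = -57789/-69666 ≈ 0.8295 J/(g·°C)

c ≈ 0.83 J/(g·°C)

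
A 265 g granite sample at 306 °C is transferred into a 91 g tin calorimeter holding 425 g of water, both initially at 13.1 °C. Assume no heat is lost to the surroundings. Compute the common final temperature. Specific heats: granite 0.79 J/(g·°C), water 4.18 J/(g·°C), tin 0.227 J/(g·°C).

T_f ≈ 43.7 °C

Let T be the final temperature. ΣQ_i = 0:
265·0.79·(T − 306) + 425·4.18·(T − 13.1) + 91·0.227·(T − 13.1) = 0
209.35(T − 306) + 1776.5(T − 13.1) + 20.66(T − 13.1) = 0
2006.5 T = 87604
T = 87604 / 2006.5 = 43.7 °C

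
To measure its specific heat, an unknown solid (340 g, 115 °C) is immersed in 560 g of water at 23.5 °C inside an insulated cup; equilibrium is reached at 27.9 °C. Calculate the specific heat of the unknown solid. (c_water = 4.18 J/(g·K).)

Setting the total heat transfer to zero:
340×c×(27.9 − 115) + 560×4.18×(27.9 − 23.5) = 0
-29614 c = -10300
c = -10300/-29614 ≈ 0.3478 J/(g·K)

c ≈ 0.348 J/(g·K)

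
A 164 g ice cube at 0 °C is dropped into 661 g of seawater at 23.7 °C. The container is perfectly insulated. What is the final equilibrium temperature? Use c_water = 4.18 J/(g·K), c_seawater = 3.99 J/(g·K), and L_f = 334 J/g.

T_f ≈ 2.3 °C

Net heat exchanged in the isolated system is zero:
latent heat to melt: 164·334 = 54776
  warm the meltwater: 685.52 T
  seawater: 2637.4(T − 23.7)
3322.9 T = 62506 − 54776 = 7730.1
T ≈ 2.33 °C (positive, so assuming full melt was valid).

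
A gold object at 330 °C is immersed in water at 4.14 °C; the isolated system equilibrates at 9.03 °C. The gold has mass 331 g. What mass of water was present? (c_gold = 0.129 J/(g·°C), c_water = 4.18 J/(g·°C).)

m ≈ 670 g

|Q_gold| = |Q_water|:
331×0.129×(330 − 9.03) = m×4.18×(9.03 − 4.14)
20.44 m = 13705  ⇒  m ≈ 670.5 g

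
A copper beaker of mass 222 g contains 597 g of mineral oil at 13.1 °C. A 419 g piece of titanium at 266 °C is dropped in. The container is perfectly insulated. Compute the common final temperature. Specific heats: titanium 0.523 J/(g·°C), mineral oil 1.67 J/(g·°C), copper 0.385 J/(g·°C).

Setting the total heat transfer to zero:
419·0.523·(T − 266) + 597·1.67·(T − 13.1) + 222·0.385·(T − 13.1) = 0
(219.14 + 996.99 + 85.47) T = 219.14·266 + 996.99·13.1 + 85.47·13.1
T = 72471 / 1301.6 = 55.7 °C

T_f ≈ 55.7 °C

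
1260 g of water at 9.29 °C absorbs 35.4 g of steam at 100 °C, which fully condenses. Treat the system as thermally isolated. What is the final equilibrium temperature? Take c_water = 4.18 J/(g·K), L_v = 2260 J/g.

T_f ≈ 26.5 °C

Heat gained plus heat lost sum to zero:
steam→water at 100 °C releases m L_v = 35.4·2260 = 80004
  condensed water 100 °C→T: 147.97(T − 100)
  water warms: 1260·4.18·(T − 9.29) = 5266.8(T − 9.29)
5414.8 T = 80004 + 14797 + 48929 = 143730
T ≈ 26.54 °C (< 100 °C, so full condensation is consistent).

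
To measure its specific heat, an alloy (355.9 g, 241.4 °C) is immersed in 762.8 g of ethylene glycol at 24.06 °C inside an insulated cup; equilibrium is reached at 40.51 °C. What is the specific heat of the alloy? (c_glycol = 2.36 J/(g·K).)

c ≈ 0.414 J/(g·K)

Heat lost by the alloy = heat gained by the glycol:
355.9×c×(241.4 − 40.51) = 762.8×2.36×(40.51 − 24.06)
71497 c = 29613  ⇒  c ≈ 0.4142 J/(g·K)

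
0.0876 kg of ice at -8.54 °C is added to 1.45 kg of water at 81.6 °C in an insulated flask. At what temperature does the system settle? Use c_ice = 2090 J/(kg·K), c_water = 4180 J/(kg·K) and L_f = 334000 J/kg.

Energy conservation, ΣQ = 0:
warm ice to 0 °C: 0.0876·2090·(0 − (-8.54)) = 1563.5; fusion: m_ice L_f = 0.0876·334000 = 29258; warm the meltwater: 366.17 T; water: 6061(T − 81.6)
6427.2 T = 494578 − 30822 = 463756
T ≈ 72.16 °C — above 0 °C, consistent with complete melting.

T_f ≈ 72.2 °C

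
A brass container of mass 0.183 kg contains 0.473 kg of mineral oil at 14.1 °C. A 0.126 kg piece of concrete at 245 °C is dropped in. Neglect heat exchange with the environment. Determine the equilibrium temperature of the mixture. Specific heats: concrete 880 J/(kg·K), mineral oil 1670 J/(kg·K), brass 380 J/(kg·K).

Let T be the final temperature. ΣQ_i = 0:
0.126*880*(T − 245) + 0.473*1670*(T − 14.1) + 0.183*380*(T − 14.1) = 0
110.88(T − 245) + 789.91(T − 14.1) + 69.54(T − 14.1) = 0
970.33 T = 39284
T = 39284/970.33 ≈ 40.49 °C

T_f ≈ 40.5 °C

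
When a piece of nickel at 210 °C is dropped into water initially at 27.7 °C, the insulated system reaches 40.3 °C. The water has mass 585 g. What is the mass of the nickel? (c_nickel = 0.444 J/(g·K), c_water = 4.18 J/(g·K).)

m ≈ 409 g

Net heat exchanged in the isolated system is zero:
m·0.444·(40.3 − 210) + 585·4.18·(40.3 − 27.7) = 0
-75.35 m = -30811
m = -30811/-75.35 ≈ 408.9 g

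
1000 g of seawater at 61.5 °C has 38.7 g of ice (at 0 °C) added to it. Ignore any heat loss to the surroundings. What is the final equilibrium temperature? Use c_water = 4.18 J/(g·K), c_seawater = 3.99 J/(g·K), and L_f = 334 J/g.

Setting the total heat transfer to zero:
melt ice: 38.7×334 = 12926
  meltwater 0→T: 38.7×4.18×T = 161.77 T
  seawater: 3990(T − 61.5)
4151.8 T = 245385 − 12926 = 232459
T ≈ 55.99 °C. Since T > 0 °C, the all-ice-melts assumption holds.

T_f ≈ 56.0 °C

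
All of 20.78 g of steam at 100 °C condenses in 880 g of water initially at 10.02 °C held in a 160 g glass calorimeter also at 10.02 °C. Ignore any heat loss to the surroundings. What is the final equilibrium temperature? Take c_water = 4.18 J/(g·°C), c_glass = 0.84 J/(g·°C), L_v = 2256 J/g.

Setting the total heat transfer to zero:
condense steam: −20.78×2256 = −46880
  condensate cools 100→T: 20.78×4.18×(T − 100) = 86.86(T − 100)
  water warms: 880×4.18×(T − 10.02) = 3678.4(T − 10.02)
  glass cup: 160×0.84×(T − 10.02) = 134.4(T − 10.02)
3899.7 T = 46880 + 8686 + 38204 = 93770
T ≈ 24.05 °C — below 100 °C, confirming all the steam condensed.

T_f ≈ 24.0 °C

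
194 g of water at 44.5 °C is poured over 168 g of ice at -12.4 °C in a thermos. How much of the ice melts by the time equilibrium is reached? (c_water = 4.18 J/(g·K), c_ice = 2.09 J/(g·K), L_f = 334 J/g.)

Heat available from the water dropping to 0 °C: 194·4.18·44.5 = 36086 J.
Warming the ice to 0 °C takes 168·2.09·12.4 = 4353.9 J, leaving 31732 J for melting.
To melt every bit of ice: 168·334 = 56112 J.
31732 J < 56112 J, so only part of the ice melts and the system sits at 0 °C.
Mass melted = 31732/334 ≈ 95.01 g.

m_melted ≈ 95 g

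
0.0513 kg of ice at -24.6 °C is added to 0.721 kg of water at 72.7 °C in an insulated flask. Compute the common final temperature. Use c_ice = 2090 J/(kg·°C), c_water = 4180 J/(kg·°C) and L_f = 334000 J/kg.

T_f ≈ 61.7 °C

Let T be the final temperature. ΣQ_i = 0:
ice -24.6→0 °C: 0.0513×2090×24.6 = 2637.5; melt ice: 0.0513×334000 = 17134; warm the meltwater: 214.43 T; water: 3013.8(T − 72.7)
3228.2 T = 219102 − 19772 = 199330
T ≈ 61.75 °C. Since T > 0 °C, the all-ice-melts assumption holds.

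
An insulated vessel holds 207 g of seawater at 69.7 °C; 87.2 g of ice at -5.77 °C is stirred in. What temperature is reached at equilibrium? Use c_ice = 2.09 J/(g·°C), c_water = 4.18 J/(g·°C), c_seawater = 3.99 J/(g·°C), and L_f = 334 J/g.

T_f ≈ 23.0 °C

Setting the total heat transfer to zero:
warm ice to 0 °C: 87.2·2.09·(0 − (-5.77)) = 1051.6
  melt ice: 87.2·334 = 29125
  meltwater 0→T: 87.2·4.18·T = 364.5 T
  seawater: 825.93(T − 69.7)
1190.4 T = 57567 − 30176 = 27391
T ≈ 23.01 °C (positive, so assuming full melt was valid).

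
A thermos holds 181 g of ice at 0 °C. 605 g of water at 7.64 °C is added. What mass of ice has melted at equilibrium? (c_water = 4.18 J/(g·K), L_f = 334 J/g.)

m_melted ≈ 57.8 g

Heat available from the water dropping to 0 °C: 605×4.18×7.64 = 19321 J.
Fully melting the ice requires m_ice L_f = 181×334 = 60454 J.
That's not enough to melt it all — equilibrium is at 0 °C with ice remaining.
Mass melted = 19321/334 ≈ 57.85 g.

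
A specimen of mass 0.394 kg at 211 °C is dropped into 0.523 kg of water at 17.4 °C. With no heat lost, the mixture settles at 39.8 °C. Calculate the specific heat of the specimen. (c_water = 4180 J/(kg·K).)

c ≈ 726 J/(kg·K)

Heat lost by the specimen = heat gained by the water:
0.394×c×(211 − 39.8) = 0.523×4180×(39.8 − 17.4)
67.45 c = 48970  ⇒  c ≈ 726 J/(kg·K)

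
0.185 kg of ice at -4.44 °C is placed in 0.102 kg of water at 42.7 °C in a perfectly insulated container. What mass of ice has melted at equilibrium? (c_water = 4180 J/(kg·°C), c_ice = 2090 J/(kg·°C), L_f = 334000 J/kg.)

m_melted ≈ 0.0494 kg

Heat available from the water dropping to 0 °C: 0.102·4180·42.7 = 18206 J.
Warming the ice to 0 °C takes 0.185·2090·4.44 = 1716.7 J, leaving 16489 J for melting.
Melting all 0.185 kg of ice would need 0.185·334000 = 61790 J.
16489 J < 61790 J, so only part of the ice melts and the system sits at 0 °C.
m_melted·334000 = 16489  ⇒  m_melted ≈ 0.04937 kg.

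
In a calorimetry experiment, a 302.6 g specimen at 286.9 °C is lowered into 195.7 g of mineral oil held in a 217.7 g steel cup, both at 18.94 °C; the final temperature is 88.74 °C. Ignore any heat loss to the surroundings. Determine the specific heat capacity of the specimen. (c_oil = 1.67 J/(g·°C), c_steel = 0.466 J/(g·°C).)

c ≈ 0.499 J/(g·°C)

Taking heat into each body as positive, Σ m c ΔT = 0:
302.6·c·(88.74 − 286.9) + 195.7·1.67·(88.74 − 18.94) + 217.7·0.466·(88.74 − 18.94) = 0
-59963 c = -29893
c = -29893/-59963 ≈ 0.4985 J/(g·°C)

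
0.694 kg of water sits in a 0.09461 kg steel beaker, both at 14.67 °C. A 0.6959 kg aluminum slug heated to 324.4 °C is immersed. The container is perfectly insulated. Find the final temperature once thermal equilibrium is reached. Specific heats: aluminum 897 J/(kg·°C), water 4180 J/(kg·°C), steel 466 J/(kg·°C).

Setting the total heat transfer to zero:
0.6959·897·(T − 324.4) + 0.694·4180·(T − 14.67) + 0.09461·466·(T − 14.67) = 0
624.22(T − 324.4) + 2900.9(T − 14.67) + 44.09(T − 14.67) = 0
(624.22 + 2900.9 + 44.09) T = 624.22·324.4 + 2900.9·14.67 + 44.09·14.67
T ≈ 68.84 °C

T_f ≈ 68.8 °C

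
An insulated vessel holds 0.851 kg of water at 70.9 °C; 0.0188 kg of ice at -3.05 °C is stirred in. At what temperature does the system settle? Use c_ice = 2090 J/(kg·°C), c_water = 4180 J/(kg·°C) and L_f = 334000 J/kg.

Taking heat into each body as positive, Σ m c ΔT = 0:
ice -3.05→0 °C: 0.0188·2090·3.05 = 119.84; fusion: m_ice L_f = 0.0188·334000 = 6279.2; warm the meltwater: 78.58 T; water cools: 0.851·4180·(T − 70.9) = 3557.2(T − 70.9)
3635.8 T = 252204 − 6399 = 245805
T ≈ 67.61 °C (positive, so assuming full melt was valid).

T_f ≈ 67.6 °C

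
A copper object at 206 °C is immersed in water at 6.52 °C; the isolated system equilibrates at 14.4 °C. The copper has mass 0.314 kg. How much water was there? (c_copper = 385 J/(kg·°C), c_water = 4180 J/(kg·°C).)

Setting the total heat transfer to zero:
0.314×385×(14.4 − 206) + m×4180×(14.4 − 6.52) = 0
32938 m = 23163
m = 23163/32938 ≈ 0.7032 kg

m ≈ 0.703 kg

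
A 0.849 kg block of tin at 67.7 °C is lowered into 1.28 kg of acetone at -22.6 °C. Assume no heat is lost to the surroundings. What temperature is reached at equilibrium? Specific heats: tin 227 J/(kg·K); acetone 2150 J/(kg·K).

T_f ≈ -16.7 °C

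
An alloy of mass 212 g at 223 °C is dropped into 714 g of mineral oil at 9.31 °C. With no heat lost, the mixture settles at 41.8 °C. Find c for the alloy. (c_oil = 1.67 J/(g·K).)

c ≈ 1.01 J/(g·K)

Heat lost by the alloy = heat gained by the oil:
212·c·(223 − 41.8) = 714·1.67·(41.8 − 9.31)
38414 c = 38740  ⇒  c ≈ 1.008 J/(g·K)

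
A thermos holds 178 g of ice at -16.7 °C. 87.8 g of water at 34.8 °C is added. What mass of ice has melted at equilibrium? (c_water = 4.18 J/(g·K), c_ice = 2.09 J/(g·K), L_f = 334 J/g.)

m_melted ≈ 19.6 g

Cooling the water to 0 °C releases 87.8×4.18×34.8 = 12772 J.
Of that, 178×2.09×16.7 = 6212.7 J goes to bring the ice to 0 °C, leaving 6559 J.
To melt every bit of ice: 178×334 = 59452 J.
Since 6559 < 59452 J, not all the ice melts; equilibrium is at 0 °C.
m_melted×334 = 6559  ⇒  m_melted ≈ 19.64 g.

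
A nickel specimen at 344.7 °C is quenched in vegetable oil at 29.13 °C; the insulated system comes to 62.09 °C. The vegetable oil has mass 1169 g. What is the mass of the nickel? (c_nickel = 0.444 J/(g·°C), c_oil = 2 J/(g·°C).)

m ≈ 614 g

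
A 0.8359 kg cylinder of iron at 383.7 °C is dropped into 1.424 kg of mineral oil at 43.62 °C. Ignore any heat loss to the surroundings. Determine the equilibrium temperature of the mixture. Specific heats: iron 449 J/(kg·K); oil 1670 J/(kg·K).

T_f is the heat-capacity-weighted average of the initial temperatures:
T_f = (375.32*383.7 + 2378.1*43.62) / (375.32 + 2378.1)
    = 247742 / 2753.4 ≈ 89.98 °C

T_f ≈ 90.0 °C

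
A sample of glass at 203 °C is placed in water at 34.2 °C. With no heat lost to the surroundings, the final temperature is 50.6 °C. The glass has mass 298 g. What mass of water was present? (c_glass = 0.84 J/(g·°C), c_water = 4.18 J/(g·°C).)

m ≈ 556 g

Net heat exchanged in the isolated system is zero:
298×0.84×(50.6 − 203) + m×4.18×(50.6 − 34.2) = 0
68.55 m = 38149
m = 38149/68.55 ≈ 556.5 g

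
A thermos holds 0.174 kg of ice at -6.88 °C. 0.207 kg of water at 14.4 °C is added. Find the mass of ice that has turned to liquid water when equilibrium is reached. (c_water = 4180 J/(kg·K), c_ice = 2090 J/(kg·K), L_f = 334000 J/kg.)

Cooling the water to 0 °C releases 0.207×4180×14.4 = 12460 J.
Of that, 0.174×2090×6.88 = 2502 J goes to bring the ice to 0 °C, leaving 9957.8 J.
Fully melting the ice requires m_ice L_f = 0.174×334000 = 58116 J.
9957.8 J < 58116 J, so only part of the ice melts and the system sits at 0 °C.
Mass melted = 9957.8/334000 ≈ 0.02981 kg.

m_melted ≈ 0.0298 kg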